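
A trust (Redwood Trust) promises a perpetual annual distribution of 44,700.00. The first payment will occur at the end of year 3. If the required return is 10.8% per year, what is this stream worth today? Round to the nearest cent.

Value at end of year 2: C / r = 44,700.00 / 0.108 = 413,888.8889
Discount to today: PV = 413,888.8889 / (1 + 0.108)^2 = 413,888.8889 / 1.227664 = 337,135.31

337135.31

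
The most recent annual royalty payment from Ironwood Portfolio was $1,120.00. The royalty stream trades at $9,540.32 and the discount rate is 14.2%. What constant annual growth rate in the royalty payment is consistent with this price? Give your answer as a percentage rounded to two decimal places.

P = D₀(1+g)/(r−g) ⇒ P(r−g) = D₀(1+g) ⇒ g(P+D₀) = P·r − D₀
g = (P·r − D₀)/(P + D₀) = ($9,540.32×0.142 − $1,120.00) / ($9,540.32 + $1,120.00) = 0.022019

2.20%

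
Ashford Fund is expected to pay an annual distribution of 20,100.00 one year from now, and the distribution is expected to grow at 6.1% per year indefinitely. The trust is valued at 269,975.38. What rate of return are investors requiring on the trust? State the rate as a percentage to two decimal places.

13.55%

P = D₁/(r − g) ⇒ r = D₁/P + g = 20,100.0000/269,975.38 + 0.061 = 0.074451 + 0.061 = 0.135451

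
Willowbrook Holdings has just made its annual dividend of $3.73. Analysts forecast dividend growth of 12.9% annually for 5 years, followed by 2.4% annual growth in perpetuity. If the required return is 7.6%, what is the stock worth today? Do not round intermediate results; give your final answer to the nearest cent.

$115.01

D_1 = 4.21117
D_2 = 4.75441
D_3 = 5.36773
D_4 = 6.06017
D_5 = 6.84193
Terminal value at year 5: TV = D_5×(1+g_2)/(r−g_2) = 7.00613/0.052 = 134.73336
P_0 = D_1/(1+r)^1 + D_2/(1+r)^2 + D_3/(1+r)^3 + D_4/(1+r)^4 + D_5/(1+r)^5 + TV/(1+r)^5
    = 3.91373 + 4.10650 + 4.30878 + 4.52101 + 4.74370 + 93.41439 = 115.00811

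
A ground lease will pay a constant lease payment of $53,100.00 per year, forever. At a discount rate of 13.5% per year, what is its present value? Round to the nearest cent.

$393333.33

Level perpetuity: PV = C / r = $53,100.00 / 0.135 = $393,333.33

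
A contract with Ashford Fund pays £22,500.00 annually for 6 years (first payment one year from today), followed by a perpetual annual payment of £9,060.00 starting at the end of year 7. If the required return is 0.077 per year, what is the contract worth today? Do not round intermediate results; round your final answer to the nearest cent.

PV of 6-year annuity: £22,500.00 × [1 − (1+0.077)^−6] / 0.077 = 104968.24891
Perpetuity value at year 6: £9,060.00 / 0.077 = 117662.33766
PV of perpetuity: 117662.33766 / (1+0.077)^6 = 75395.12277
Total PV = 104968.24891 + 75395.12277 = 180363.37168

£180363.37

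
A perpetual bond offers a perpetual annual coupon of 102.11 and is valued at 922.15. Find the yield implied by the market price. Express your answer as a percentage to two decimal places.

P = C/r ⇒ r = C/P = 102.11/922.15 = 0.110730

11.07%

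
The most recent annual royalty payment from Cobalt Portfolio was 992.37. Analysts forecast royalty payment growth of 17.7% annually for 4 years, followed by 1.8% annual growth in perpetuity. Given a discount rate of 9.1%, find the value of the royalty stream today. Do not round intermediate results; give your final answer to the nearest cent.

D_1 = 1168.01949
D_2 = 1374.75894
D_3 = 1618.09127
D_4 = 1904.49343
Terminal value at year 4: TV = D_4×(1+g_2)/(r−g_2) = 1938.77431/0.073 = 26558.55218
P_0 = D_1/(1+r)^1 + D_2/(1+r)^2 + D_3/(1+r)^3 + D_4/(1+r)^4 + TV/(1+r)^4
    = 1070.59532 + 1154.98688 + 1246.03076 + 1344.25133 + 18745.86105 = 23561.72534

23561.73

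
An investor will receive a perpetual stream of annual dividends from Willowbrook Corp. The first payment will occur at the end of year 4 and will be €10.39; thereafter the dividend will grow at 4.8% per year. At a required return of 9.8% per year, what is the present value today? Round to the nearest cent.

Value at end of year 3: C₁ / (r − g) = €10.39 / (0.098 − 0.048) = €207.8000
Discount to today: PV = €207.8000 / (1 + 0.098)^3 = €207.8000 / 1.323753 = €156.98

€156.98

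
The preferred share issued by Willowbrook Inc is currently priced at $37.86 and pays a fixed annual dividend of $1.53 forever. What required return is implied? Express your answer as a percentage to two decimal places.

P = C/r ⇒ r = C/P = $1.53/$37.86 = 0.040412

4.04%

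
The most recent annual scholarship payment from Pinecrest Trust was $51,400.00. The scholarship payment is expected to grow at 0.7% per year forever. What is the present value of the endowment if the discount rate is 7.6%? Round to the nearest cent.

$750142.03

D₁ = D₀ × (1 + g) = $51,400.00 × 1.007 = $51,759.8000
Growing perpetuity: P = D₁ / (r − g) = $51,759.8000 / (0.076 − 0.007) = $750,142.03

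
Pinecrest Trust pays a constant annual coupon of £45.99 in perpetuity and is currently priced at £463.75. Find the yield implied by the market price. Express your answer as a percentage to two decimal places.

9.92%

P = C/r ⇒ r = C/P = £45.99/£463.75 = 0.099170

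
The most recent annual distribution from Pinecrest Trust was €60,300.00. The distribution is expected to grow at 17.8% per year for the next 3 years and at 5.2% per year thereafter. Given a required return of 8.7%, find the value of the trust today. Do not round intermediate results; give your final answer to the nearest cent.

D_1 = 71033.40000
D_2 = 83677.34520
D_3 = 98571.91265
Terminal value at year 3: TV = D_3×(1+g_2)/(r−g_2) = 103697.65210/0.035 = 2962790.06009
P_0 = D_1/(1+r)^1 + D_2/(1+r)^2 + D_3/(1+r)^3 + TV/(1+r)^3
    = 65348.11408 + 70818.83936 + 76747.55544 + 2306812.23777 = 2519726.74664

€2519726.75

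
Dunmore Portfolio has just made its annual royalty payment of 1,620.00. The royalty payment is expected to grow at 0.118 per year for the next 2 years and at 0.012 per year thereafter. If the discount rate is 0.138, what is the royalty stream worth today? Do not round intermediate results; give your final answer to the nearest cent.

15713.19

D_1 = 1811.16000
D_2 = 2024.87688
Terminal value at year 2: TV = D_2×(1+g_2)/(r−g_2) = 2049.17540/0.126 = 16263.29685
P_0 = D_1/(1+r)^1 + D_2/(1+r)^2 + TV/(1+r)^2
    = 1591.52900 + 1563.55837 + 12558.10370 = 15713.19106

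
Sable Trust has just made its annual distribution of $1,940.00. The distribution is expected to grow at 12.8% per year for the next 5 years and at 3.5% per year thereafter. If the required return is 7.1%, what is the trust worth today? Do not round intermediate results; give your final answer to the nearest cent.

$83646.38

D_1 = 2188.32000
D_2 = 2468.42496
D_3 = 2784.38335
D_4 = 3140.78442
D_5 = 3542.80483
Terminal value at year 5: TV = D_5×(1+g_2)/(r−g_2) = 3666.80300/0.036 = 101855.63888
P_0 = D_1/(1+r)^1 + D_2/(1+r)^2 + D_3/(1+r)^3 + D_4/(1+r)^4 + D_5/(1+r)^5 + TV/(1+r)^5
    = 2043.24930 + 2151.99366 + 2266.52554 + 2387.15295 + 2514.20030 + 72283.25865 = 83646.38039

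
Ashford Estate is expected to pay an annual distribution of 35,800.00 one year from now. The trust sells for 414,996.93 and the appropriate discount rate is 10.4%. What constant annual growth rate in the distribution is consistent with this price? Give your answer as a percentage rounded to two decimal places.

P = D₁/(r−g) ⇒ g = r − D₁/P = 0.104 − 35,800.00/414,996.93 = 0.017734

1.77%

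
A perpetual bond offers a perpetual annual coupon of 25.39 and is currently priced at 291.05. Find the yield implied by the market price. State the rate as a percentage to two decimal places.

P = C/r ⇒ r = C/P = 25.39/291.05 = 0.087236

8.72%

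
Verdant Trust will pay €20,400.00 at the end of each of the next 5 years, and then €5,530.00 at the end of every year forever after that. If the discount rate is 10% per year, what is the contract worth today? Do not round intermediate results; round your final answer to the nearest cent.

€111669.00

PV of 5-year annuity: €20,400.00 × [1 − (1+0.1)^−5] / 0.1 = 77332.05010
Perpetuity value at year 5: €5,530.00 / 0.1 = 55300.00000
PV of perpetuity: 55300.00000 / (1+0.1)^5 = 34336.94917
Total PV = 77332.05010 + 34336.94917 = 111668.99926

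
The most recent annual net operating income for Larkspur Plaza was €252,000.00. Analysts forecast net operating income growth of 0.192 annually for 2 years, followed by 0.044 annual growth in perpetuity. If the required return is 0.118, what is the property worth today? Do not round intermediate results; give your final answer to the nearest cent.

€4596602.81

D_1 = 300384.00000
D_2 = 358057.72800
Terminal value at year 2: TV = D_2×(1+g_2)/(r−g_2) = 373812.26803/0.074 = 5051517.13557
P_0 = D_1/(1+r)^1 + D_2/(1+r)^2 + TV/(1+r)^2
    = 268679.78533 + 286463.59939 + 4041459.42919 = 4596602.81391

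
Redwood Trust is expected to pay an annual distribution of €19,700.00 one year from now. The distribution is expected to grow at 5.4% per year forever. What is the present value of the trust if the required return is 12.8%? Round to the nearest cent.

Growing perpetuity: P = D₁ / (r − g) = €19,700.0000 / (0.128 − 0.054) = €266,216.22

€266216.22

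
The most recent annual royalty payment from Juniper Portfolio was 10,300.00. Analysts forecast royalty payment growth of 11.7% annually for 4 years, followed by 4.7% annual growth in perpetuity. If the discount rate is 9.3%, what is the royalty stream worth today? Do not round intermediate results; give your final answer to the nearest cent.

299228.00

D_1 = 11505.10000
D_2 = 12851.19670
D_3 = 14354.78671
D_4 = 16034.29676
Terminal value at year 4: TV = D_4×(1+g_2)/(r−g_2) = 16787.90871/0.046 = 364954.53711
P_0 = D_1/(1+r)^1 + D_2/(1+r)^2 + D_3/(1+r)^3 + D_4/(1+r)^4 + TV/(1+r)^4
    = 10526.16651 + 10757.29917 + 10993.50702 + 11234.90151 + 255716.12774 = 299228.00195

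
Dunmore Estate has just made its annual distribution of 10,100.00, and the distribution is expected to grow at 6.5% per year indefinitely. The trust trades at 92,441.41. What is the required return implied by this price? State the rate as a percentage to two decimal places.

D₁ = 10,100.00 × 1.065 = 10,756.5000
P = D₁/(r − g) ⇒ r = D₁/P + g = 10,756.5000/92,441.41 + 0.065 = 0.116360 + 0.065 = 0.181360

18.14%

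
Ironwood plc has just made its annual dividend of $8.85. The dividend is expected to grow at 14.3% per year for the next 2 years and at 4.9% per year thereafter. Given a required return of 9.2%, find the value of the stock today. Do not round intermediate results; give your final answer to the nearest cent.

D_1 = 10.11555
D_2 = 11.56207
Terminal value at year 2: TV = D_2×(1+g_2)/(r−g_2) = 12.12862/0.043 = 282.06082
P_0 = D_1/(1+r)^1 + D_2/(1+r)^2 + TV/(1+r)^2
    = 9.26332 + 9.69595 + 236.53613 = 255.49541

$255.50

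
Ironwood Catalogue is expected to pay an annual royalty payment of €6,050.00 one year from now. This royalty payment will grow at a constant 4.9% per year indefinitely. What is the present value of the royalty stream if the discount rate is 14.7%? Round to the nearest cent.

€61734.69

Growing perpetuity: P = D₁ / (r − g) = €6,050.0000 / (0.147 − 0.049) = €61,734.69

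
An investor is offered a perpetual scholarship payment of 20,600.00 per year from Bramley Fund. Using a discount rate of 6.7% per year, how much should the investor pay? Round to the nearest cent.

Level perpetuity: PV = C / r = 20,600.00 / 0.067 = 307,462.69

307462.69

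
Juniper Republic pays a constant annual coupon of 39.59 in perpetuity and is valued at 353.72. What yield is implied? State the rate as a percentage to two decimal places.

11.19%

P = C/r ⇒ r = C/P = 39.59/353.72 = 0.111925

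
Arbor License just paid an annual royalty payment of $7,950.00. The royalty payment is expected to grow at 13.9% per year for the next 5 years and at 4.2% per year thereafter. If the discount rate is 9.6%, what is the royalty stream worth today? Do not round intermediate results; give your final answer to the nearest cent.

$230635.27

D_1 = 9055.05000
D_2 = 10313.70195
D_3 = 11747.30652
D_4 = 13380.18213
D_5 = 15240.02744
Terminal value at year 5: TV = D_5×(1+g_2)/(r−g_2) = 15880.10860/0.054 = 294076.08511
P_0 = D_1/(1+r)^1 + D_2/(1+r)^2 + D_3/(1+r)^3 + D_4/(1+r)^4 + D_5/(1+r)^5 + TV/(1+r)^5
    = 8261.90693 + 8586.05109 + 8922.91259 + 9272.99036 + 9636.80294 + 185954.60487 = 230635.26879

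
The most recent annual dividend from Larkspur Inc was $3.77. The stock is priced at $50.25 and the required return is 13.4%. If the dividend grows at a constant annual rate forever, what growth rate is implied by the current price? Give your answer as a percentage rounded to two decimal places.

5.49%

P = D₀(1+g)/(r−g) ⇒ P(r−g) = D₀(1+g) ⇒ g(P+D₀) = P·r − D₀
g = (P·r − D₀)/(P + D₀) = ($50.25×0.134 − $3.77) / ($50.25 + $3.77) = 0.054859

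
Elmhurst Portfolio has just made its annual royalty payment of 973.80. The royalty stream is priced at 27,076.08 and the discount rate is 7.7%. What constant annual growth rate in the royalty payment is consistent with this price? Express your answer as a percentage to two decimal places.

P = D₀(1+g)/(r−g) ⇒ P(r−g) = D₀(1+g) ⇒ g(P+D₀) = P·r − D₀
g = (P·r − D₀)/(P + D₀) = (27,076.08×0.077 − 973.80) / (27,076.08 + 973.80) = 0.039610

3.96%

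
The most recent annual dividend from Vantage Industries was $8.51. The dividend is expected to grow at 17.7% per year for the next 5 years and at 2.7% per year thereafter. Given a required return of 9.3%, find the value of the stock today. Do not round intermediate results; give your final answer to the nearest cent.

$245.18

D_1 = 10.01627
D_2 = 11.78915
D_3 = 13.87583
D_4 = 16.33185
D_5 = 19.22259
Terminal value at year 5: TV = D_5×(1+g_2)/(r−g_2) = 19.74160/0.066 = 299.11513
P_0 = D_1/(1+r)^1 + D_2/(1+r)^2 + D_3/(1+r)^3 + D_4/(1+r)^4 + D_5/(1+r)^5 + TV/(1+r)^5
    = 9.16402 + 9.86830 + 10.62670 + 11.44339 + 12.32285 + 191.75097 = 245.17622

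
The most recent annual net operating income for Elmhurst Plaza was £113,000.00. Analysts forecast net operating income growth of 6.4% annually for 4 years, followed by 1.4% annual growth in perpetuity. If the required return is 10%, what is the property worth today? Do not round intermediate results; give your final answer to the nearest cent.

D_1 = 120232.00000
D_2 = 127926.84800
D_3 = 136114.16627
D_4 = 144825.47291
Terminal value at year 4: TV = D_4×(1+g_2)/(r−g_2) = 146853.02953/0.086 = 1707593.36668
P_0 = D_1/(1+r)^1 + D_2/(1+r)^2 + D_3/(1+r)^3 + D_4/(1+r)^4 + TV/(1+r)^4
    = 109301.81818 + 105724.66777 + 102264.58773 + 98917.74668 + 1166309.24573 = 1582518.06609

£1582518.07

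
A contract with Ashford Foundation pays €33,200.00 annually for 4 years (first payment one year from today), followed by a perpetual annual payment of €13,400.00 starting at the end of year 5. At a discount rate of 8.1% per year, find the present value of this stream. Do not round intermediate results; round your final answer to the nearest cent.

PV of 4-year annuity: €33,200.00 × [1 − (1+0.081)^−4] / 0.081 = 109718.29020
Perpetuity value at year 4: €13,400.00 / 0.081 = 165432.09877
PV of perpetuity: 165432.09877 / (1+0.081)^4 = 121148.21055
Total PV = 109718.29020 + 121148.21055 = 230866.50075

€230866.50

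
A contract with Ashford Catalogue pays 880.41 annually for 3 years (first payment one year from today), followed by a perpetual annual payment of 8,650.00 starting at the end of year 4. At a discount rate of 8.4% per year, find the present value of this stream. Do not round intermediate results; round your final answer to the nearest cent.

PV of 3-year annuity: 880.41 × [1 − (1+0.084)^−3] / 0.084 = 2252.62523
Perpetuity value at year 3: 8,650.00 / 0.084 = 102976.19048
PV of perpetuity: 102976.19048 / (1+0.084)^3 = 80844.21992
Total PV = 2252.62523 + 80844.21992 = 83096.84514

83096.85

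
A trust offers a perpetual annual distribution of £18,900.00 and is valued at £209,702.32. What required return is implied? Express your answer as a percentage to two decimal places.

P = C/r ⇒ r = C/P = £18,900.00/£209,702.32 = 0.090128

9.01%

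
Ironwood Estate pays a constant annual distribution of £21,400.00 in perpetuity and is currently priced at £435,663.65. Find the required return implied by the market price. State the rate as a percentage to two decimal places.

4.91%

P = C/r ⇒ r = C/P = £21,400.00/£435,663.65 = 0.049120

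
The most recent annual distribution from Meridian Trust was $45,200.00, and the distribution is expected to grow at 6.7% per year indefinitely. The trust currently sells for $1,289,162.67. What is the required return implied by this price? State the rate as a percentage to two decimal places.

D₁ = $45,200.00 × 1.067 = $48,228.4000
P = D₁/(r − g) ⇒ r = D₁/P + g = $48,228.4000/$1,289,162.67 + 0.067 = 0.037411 + 0.067 = 0.104411

10.44%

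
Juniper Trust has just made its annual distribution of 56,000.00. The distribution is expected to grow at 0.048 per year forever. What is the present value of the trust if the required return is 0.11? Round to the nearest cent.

D₁ = D₀ × (1 + g) = 56,000.00 × 1.048 = 58,688.0000
Growing perpetuity: P = D₁ / (r − g) = 58,688.0000 / (0.11 − 0.048) = 946,580.65

946580.65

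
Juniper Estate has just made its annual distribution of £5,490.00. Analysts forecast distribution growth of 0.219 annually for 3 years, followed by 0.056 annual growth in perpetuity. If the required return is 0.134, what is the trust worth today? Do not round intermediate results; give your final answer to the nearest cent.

D_1 = 6692.31000
D_2 = 8157.92589
D_3 = 9944.51166
Terminal value at year 3: TV = D_3×(1+g_2)/(r−g_2) = 10501.40431/0.078 = 134633.38863
P_0 = D_1/(1+r)^1 + D_2/(1+r)^2 + D_3/(1+r)^3 + TV/(1+r)^3
    = 5901.50794 + 6343.86082 + 6819.37067 + 92323.78759 = 111388.52703

£111388.53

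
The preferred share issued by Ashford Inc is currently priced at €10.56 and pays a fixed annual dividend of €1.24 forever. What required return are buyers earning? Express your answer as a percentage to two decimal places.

11.74%

P = C/r ⇒ r = C/P = €1.24/€10.56 = 0.117424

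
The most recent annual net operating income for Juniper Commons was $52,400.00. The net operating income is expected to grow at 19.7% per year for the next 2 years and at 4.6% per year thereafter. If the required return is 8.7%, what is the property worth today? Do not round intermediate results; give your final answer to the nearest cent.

$1742339.09

D_1 = 62722.80000
D_2 = 75079.19160
Terminal value at year 2: TV = D_2×(1+g_2)/(r−g_2) = 78532.83441/0.041 = 1915434.98570
P_0 = D_1/(1+r)^1 + D_2/(1+r)^2 + TV/(1+r)^2
    = 57702.66789 + 63541.94431 + 1621094.48174 = 1742339.09395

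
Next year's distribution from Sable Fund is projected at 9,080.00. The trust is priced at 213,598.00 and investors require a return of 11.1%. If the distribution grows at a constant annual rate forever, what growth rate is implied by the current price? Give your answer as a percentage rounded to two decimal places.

P = D₁/(r−g) ⇒ g = r − D₁/P = 0.111 − 9,080.00/213,598.00 = 0.068490

6.85%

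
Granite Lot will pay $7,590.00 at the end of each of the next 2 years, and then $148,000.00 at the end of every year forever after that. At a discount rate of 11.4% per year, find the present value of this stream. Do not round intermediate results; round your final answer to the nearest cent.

$1059061.33

PV of 2-year annuity: $7,590.00 × [1 − (1+0.114)^−2] / 0.114 = 12929.34063
Perpetuity value at year 2: $148,000.00 / 0.114 = 1298245.61404
PV of perpetuity: 1298245.61404 / (1+0.114)^2 = 1046131.98917
Total PV = 12929.34063 + 1046131.98917 = 1059061.32980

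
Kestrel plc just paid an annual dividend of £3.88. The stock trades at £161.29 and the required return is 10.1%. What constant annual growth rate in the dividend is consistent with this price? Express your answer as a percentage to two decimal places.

P = D₀(1+g)/(r−g) ⇒ P(r−g) = D₀(1+g) ⇒ g(P+D₀) = P·r − D₀
g = (P·r − D₀)/(P + D₀) = (£161.29×0.101 − £3.88) / (£161.29 + £3.88) = 0.075136

7.51%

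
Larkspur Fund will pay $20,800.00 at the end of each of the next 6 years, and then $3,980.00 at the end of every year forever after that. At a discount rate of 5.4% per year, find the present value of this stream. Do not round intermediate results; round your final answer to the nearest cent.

$157995.52

PV of 6-year annuity: $20,800.00 × [1 − (1+0.054)^−6] / 0.054 = 104237.20778
Perpetuity value at year 6: $3,980.00 / 0.054 = 73703.70370
PV of perpetuity: 73703.70370 / (1+0.054)^6 = 53758.31491
Total PV = 104237.20778 + 53758.31491 = 157995.52269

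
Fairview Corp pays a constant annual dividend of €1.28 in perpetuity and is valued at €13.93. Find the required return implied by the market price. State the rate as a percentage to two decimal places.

9.19%

P = C/r ⇒ r = C/P = €1.28/€13.93 = 0.091888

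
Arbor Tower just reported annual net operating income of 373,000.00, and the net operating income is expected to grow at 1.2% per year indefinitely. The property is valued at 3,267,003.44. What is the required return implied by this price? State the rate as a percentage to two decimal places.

12.75%

D₁ = 373,000.00 × 1.012 = 377,476.0000
P = D₁/(r − g) ⇒ r = D₁/P + g = 377,476.0000/3,267,003.44 + 0.012 = 0.115542 + 0.012 = 0.127542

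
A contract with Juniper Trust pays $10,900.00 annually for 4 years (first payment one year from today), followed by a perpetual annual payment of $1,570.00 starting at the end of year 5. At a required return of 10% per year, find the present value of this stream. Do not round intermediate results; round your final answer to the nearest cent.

$45274.84

PV of 4-year annuity: $10,900.00 × [1 − (1+0.1)^−4] / 0.1 = 34551.53337
Perpetuity value at year 4: $1,570.00 / 0.1 = 15700.00000
PV of perpetuity: 15700.00000 / (1+0.1)^4 = 10723.31125
Total PV = 34551.53337 + 10723.31125 = 45274.84461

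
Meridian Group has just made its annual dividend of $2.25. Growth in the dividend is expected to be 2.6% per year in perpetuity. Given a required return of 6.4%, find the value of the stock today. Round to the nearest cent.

$60.75

D₁ = D₀ × (1 + g) = $2.25 × 1.026 = $2.3085
Growing perpetuity: P = D₁ / (r − g) = $2.3085 / (0.064 − 0.026) = $60.75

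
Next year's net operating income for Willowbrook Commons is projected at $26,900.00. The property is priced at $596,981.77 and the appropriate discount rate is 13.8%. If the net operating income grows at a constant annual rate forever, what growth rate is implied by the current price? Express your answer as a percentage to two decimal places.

9.29%

P = D₁/(r−g) ⇒ g = r − D₁/P = 0.138 − $26,900.00/$596,981.77 = 0.092940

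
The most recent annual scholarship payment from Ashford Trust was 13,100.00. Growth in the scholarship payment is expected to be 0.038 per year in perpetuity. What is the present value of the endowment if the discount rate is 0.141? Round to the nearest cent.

D₁ = D₀ × (1 + g) = 13,100.00 × 1.038 = 13,597.8000
Growing perpetuity: P = D₁ / (r − g) = 13,597.8000 / (0.141 − 0.038) = 132,017.48

132017.48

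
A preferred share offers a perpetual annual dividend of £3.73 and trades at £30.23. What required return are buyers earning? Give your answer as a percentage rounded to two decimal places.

12.34%

P = C/r ⇒ r = C/P = £3.73/£30.23 = 0.123387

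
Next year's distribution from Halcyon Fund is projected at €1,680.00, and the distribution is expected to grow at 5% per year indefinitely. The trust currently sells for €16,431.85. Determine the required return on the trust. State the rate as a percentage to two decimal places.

P = D₁/(r − g) ⇒ r = D₁/P + g = €1,680.0000/€16,431.85 + 0.05 = 0.102240 + 0.05 = 0.152240

15.22%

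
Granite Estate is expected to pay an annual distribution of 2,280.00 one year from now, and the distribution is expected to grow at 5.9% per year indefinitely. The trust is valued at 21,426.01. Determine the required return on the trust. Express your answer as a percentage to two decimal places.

P = D₁/(r − g) ⇒ r = D₁/P + g = 2,280.0000/21,426.01 + 0.059 = 0.106413 + 0.059 = 0.165413

16.54%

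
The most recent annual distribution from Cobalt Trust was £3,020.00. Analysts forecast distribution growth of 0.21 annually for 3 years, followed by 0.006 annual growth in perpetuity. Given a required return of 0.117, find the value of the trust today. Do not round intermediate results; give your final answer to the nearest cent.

D_1 = 3654.20000
D_2 = 4421.58200
D_3 = 5350.11422
Terminal value at year 3: TV = D_3×(1+g_2)/(r−g_2) = 5382.21491/0.111 = 48488.42257
P_0 = D_1/(1+r)^1 + D_2/(1+r)^2 + D_3/(1+r)^3 + TV/(1+r)^3
    = 3271.44136 + 3543.81741 + 3838.87114 + 34791.93125 = 45446.06116

£45446.06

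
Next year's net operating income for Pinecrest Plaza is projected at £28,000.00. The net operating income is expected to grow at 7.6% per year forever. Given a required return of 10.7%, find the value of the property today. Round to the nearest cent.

£903225.81

Growing perpetuity: P = D₁ / (r − g) = £28,000.0000 / (0.107 − 0.076) = £903,225.81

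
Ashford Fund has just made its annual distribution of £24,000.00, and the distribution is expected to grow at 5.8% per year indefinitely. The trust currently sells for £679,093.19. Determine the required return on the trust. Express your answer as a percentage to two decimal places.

9.54%

D₁ = £24,000.00 × 1.058 = £25,392.0000
P = D₁/(r − g) ⇒ r = D₁/P + g = £25,392.0000/£679,093.19 + 0.058 = 0.037391 + 0.058 = 0.095391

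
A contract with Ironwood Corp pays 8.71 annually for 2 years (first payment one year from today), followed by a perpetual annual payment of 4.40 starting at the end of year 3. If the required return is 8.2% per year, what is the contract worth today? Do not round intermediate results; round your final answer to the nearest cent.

PV of 2-year annuity: 8.71 × [1 − (1+0.082)^−2] / 0.082 = 15.48975
Perpetuity value at year 2: 4.40 / 0.082 = 53.65854
PV of perpetuity: 53.65854 / (1+0.082)^2 = 45.83364
Total PV = 15.48975 + 45.83364 = 61.32338

61.32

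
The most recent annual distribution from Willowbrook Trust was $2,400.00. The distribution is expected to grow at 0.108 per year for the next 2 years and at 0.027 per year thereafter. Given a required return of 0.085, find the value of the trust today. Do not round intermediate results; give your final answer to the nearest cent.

D_1 = 2659.20000
D_2 = 2946.39360
Terminal value at year 2: TV = D_2×(1+g_2)/(r−g_2) = 3025.94623/0.058 = 52171.48668
P_0 = D_1/(1+r)^1 + D_2/(1+r)^2 + TV/(1+r)^2
    = 2450.87558 + 2502.82962 + 44317.34518 = 49271.05037

$49271.05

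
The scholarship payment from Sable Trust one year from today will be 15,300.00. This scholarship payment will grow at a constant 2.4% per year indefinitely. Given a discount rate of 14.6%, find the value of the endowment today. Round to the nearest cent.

Growing perpetuity: P = D₁ / (r − g) = 15,300.0000 / (0.146 − 0.024) = 125,409.84

125409.84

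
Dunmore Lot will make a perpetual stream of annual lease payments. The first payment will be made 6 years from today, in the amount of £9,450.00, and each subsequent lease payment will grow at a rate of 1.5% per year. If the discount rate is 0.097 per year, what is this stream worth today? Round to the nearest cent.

Value at end of year 5: C₁ / (r − g) = £9,450.00 / (0.097 − 0.015) = £115,243.9024
Discount to today: PV = £115,243.9024 / (1 + 0.097)^5 = £115,243.9024 / 1.588668 = £72,541.21

£72541.21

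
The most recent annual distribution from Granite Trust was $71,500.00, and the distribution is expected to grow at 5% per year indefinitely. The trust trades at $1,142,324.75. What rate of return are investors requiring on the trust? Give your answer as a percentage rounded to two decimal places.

11.57%

D₁ = $71,500.00 × 1.05 = $75,075.0000
P = D₁/(r − g) ⇒ r = D₁/P + g = $75,075.0000/$1,142,324.75 + 0.05 = 0.065721 + 0.05 = 0.115721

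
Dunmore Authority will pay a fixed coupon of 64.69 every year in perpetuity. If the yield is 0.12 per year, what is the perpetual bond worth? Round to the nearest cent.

Level perpetuity: PV = C / r = 64.69 / 0.12 = 539.08

539.08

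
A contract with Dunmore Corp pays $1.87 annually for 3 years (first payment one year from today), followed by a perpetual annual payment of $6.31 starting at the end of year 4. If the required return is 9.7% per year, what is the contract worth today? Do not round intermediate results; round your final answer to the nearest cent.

PV of 3-year annuity: $1.87 × [1 − (1+0.097)^−3] / 0.097 = 4.67508
Perpetuity value at year 3: $6.31 / 0.097 = 65.05155
PV of perpetuity: 65.05155 / (1+0.097)^3 = 49.27626
Total PV = 4.67508 + 49.27626 = 53.95135

$53.95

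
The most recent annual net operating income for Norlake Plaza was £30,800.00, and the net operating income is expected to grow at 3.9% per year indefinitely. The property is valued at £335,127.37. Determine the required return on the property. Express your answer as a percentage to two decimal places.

13.45%

D₁ = £30,800.00 × 1.039 = £32,001.2000
P = D₁/(r − g) ⇒ r = D₁/P + g = £32,001.2000/£335,127.37 + 0.039 = 0.095490 + 0.039 = 0.134490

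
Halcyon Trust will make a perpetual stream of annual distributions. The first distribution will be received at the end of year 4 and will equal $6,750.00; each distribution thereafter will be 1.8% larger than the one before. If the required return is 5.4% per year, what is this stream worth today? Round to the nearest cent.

Value at end of year 3: C₁ / (r − g) = $6,750.00 / (0.054 − 0.018) = $187,500.0000
Discount to today: PV = $187,500.0000 / (1 + 0.054)^3 = $187,500.0000 / 1.170905 = $160,132.48

$160132.48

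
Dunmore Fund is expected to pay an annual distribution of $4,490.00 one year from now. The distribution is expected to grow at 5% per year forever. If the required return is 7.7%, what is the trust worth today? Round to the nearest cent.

Growing perpetuity: P = D₁ / (r − g) = $4,490.0000 / (0.077 − 0.05) = $166,296.30

$166296.30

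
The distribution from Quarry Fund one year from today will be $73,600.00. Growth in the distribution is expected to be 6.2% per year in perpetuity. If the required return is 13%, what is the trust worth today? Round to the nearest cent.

Growing perpetuity: P = D₁ / (r − g) = $73,600.0000 / (0.13 − 0.062) = $1,082,352.94

$1082352.94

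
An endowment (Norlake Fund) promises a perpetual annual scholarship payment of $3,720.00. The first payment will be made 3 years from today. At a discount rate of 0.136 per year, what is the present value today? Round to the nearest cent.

$21195.68

Value at end of year 2: C / r = $3,720.00 / 0.136 = $27,352.9412
Discount to today: PV = $27,352.9412 / (1 + 0.136)^2 = $27,352.9412 / 1.290496 = $21,195.68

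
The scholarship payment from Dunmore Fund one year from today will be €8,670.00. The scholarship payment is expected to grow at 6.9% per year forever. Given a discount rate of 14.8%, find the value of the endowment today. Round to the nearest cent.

€109746.84

Growing perpetuity: P = D₁ / (r − g) = €8,670.0000 / (0.148 − 0.069) = €109,746.84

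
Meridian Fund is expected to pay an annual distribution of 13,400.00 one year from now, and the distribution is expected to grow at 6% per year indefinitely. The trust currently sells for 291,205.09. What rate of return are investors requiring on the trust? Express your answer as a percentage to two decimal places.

10.60%

P = D₁/(r − g) ⇒ r = D₁/P + g = 13,400.0000/291,205.09 + 0.06 = 0.046016 + 0.06 = 0.106016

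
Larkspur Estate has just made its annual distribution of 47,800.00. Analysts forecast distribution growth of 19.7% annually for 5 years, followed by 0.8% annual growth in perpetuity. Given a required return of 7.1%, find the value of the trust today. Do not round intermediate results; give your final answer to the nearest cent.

D_1 = 57216.60000
D_2 = 68488.27020
D_3 = 81980.45943
D_4 = 98130.60994
D_5 = 117462.34009
Terminal value at year 5: TV = D_5×(1+g_2)/(r−g_2) = 118402.03882/0.063 = 1879397.44151
P_0 = D_1/(1+r)^1 + D_2/(1+r)^2 + D_3/(1+r)^3 + D_4/(1+r)^4 + D_5/(1+r)^5 + TV/(1+r)^5
    = 53423.52941 + 59708.65052 + 66733.19764 + 74584.16207 + 83358.76937 + 1333740.30990 = 1671548.61891

1671548.62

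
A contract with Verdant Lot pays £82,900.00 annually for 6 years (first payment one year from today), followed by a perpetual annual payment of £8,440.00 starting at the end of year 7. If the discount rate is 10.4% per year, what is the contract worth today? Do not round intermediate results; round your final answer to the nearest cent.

£401680.25

PV of 6-year annuity: £82,900.00 × [1 − (1+0.104)^−6] / 0.104 = 356857.89701
Perpetuity value at year 6: £8,440.00 / 0.104 = 81153.84615
PV of perpetuity: 81153.84615 / (1+0.104)^6 = 44822.35459
Total PV = 356857.89701 + 44822.35459 = 401680.25160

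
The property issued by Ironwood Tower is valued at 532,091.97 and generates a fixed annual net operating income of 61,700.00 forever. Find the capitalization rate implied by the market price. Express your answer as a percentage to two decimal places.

11.60%

P = C/r ⇒ r = C/P = 61,700.00/532,091.97 = 0.115957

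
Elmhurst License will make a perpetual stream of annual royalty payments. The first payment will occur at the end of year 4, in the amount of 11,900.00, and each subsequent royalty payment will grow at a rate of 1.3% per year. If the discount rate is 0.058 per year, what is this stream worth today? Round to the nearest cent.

223294.20

Value at end of year 3: C₁ / (r − g) = 11,900.00 / (0.058 − 0.013) = 264,444.4444
Discount to today: PV = 264,444.4444 / (1 + 0.058)^3 = 264,444.4444 / 1.184287 = 223,294.20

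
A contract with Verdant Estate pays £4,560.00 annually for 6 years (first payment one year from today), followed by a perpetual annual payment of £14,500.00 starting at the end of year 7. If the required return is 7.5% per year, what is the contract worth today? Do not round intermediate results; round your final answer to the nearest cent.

£146676.50

PV of 6-year annuity: £4,560.00 × [1 − (1+0.075)^−6] / 0.075 = 21403.93968
Perpetuity value at year 6: £14,500.00 / 0.075 = 193333.33333
PV of perpetuity: 193333.33333 / (1+0.075)^6 = 125272.56024
Total PV = 21403.93968 + 125272.56024 = 146676.49991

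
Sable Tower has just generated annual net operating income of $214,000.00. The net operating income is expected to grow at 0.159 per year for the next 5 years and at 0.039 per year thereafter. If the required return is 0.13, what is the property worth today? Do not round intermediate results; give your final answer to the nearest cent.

$3928656.69

D_1 = 248026.00000
D_2 = 287462.13400
D_3 = 333168.61331
D_4 = 386142.42282
D_5 = 447539.06805
Terminal value at year 5: TV = D_5×(1+g_2)/(r−g_2) = 464993.09170/0.091 = 5109814.19455
P_0 = D_1/(1+r)^1 + D_2/(1+r)^2 + D_3/(1+r)^3 + D_4/(1+r)^4 + D_5/(1+r)^5 + TV/(1+r)^5
    = 219492.03540 + 225125.01684 + 230902.56152 + 236828.37947 + 242906.27593 + 2773402.42520 = 3928656.69436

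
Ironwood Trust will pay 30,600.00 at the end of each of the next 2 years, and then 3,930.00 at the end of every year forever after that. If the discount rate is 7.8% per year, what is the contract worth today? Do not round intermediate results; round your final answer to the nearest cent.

PV of 2-year annuity: 30,600.00 × [1 − (1+0.078)^−2] / 0.078 = 54717.90335
Perpetuity value at year 2: 3,930.00 / 0.078 = 50384.61538
PV of perpetuity: 50384.61538 / (1+0.078)^2 = 43357.11995
Total PV = 54717.90335 + 43357.11995 = 98075.02331

98075.02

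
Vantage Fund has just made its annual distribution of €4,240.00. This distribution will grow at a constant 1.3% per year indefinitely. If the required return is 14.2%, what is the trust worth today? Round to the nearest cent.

€33295.50

D₁ = D₀ × (1 + g) = €4,240.00 × 1.013 = €4,295.1200
Growing perpetuity: P = D₁ / (r − g) = €4,295.1200 / (0.142 − 0.013) = €33,295.50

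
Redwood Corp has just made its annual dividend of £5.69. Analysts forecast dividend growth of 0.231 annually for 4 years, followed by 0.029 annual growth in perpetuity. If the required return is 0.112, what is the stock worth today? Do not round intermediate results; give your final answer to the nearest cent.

D_1 = 7.00439
D_2 = 8.62240
D_3 = 10.61418
D_4 = 13.06605
Terminal value at year 4: TV = D_4×(1+g_2)/(r−g_2) = 13.44497/0.083 = 161.98760
P_0 = D_1/(1+r)^1 + D_2/(1+r)^2 + D_3/(1+r)^3 + D_4/(1+r)^4 + TV/(1+r)^4
    = 6.29891 + 6.97299 + 7.71920 + 8.54526 + 105.94064 = 135.47700

£135.48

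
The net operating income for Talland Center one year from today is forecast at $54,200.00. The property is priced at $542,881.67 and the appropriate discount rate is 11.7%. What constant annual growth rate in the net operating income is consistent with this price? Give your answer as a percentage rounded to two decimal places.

1.72%

P = D₁/(r−g) ⇒ g = r − D₁/P = 0.117 − $54,200.00/$542,881.67 = 0.017162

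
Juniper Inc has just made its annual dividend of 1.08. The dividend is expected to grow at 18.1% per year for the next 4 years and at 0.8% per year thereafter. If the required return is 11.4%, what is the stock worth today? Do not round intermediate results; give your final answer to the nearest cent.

17.98

D_1 = 1.27548
D_2 = 1.50634
D_3 = 1.77899
D_4 = 2.10099
Terminal value at year 4: TV = D_4×(1+g_2)/(r−g_2) = 2.11779/0.106 = 19.97920
P_0 = D_1/(1+r)^1 + D_2/(1+r)^2 + D_3/(1+r)^3 + D_4/(1+r)^4 + TV/(1+r)^4
    = 1.14496 + 1.21382 + 1.28682 + 1.36421 + 12.97291 = 17.98271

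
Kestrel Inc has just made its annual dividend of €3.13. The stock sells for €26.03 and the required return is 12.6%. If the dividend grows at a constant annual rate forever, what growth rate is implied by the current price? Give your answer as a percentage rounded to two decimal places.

P = D₀(1+g)/(r−g) ⇒ P(r−g) = D₀(1+g) ⇒ g(P+D₀) = P·r − D₀
g = (P·r − D₀)/(P + D₀) = (€26.03×0.126 − €3.13) / (€26.03 + €3.13) = 0.005136

0.51%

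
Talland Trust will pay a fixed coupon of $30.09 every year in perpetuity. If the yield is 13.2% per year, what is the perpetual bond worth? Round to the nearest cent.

Level perpetuity: PV = C / r = $30.09 / 0.132 = $227.95

$227.95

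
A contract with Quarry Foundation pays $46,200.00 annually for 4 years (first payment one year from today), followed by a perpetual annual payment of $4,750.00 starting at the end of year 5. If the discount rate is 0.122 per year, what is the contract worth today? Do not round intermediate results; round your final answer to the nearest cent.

PV of 4-year annuity: $46,200.00 × [1 − (1+0.122)^−4] / 0.122 = 139736.49855
Perpetuity value at year 4: $4,750.00 / 0.122 = 38934.42623
PV of perpetuity: 38934.42623 / (1+0.122)^4 = 24567.57844
Total PV = 139736.49855 + 24567.57844 = 164304.07698

$164304.08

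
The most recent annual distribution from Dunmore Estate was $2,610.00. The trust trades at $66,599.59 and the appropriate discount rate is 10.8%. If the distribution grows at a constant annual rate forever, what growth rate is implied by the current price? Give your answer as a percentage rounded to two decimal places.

P = D₀(1+g)/(r−g) ⇒ P(r−g) = D₀(1+g) ⇒ g(P+D₀) = P·r − D₀
g = (P·r − D₀)/(P + D₀) = ($66,599.59×0.108 − $2,610.00) / ($66,599.59 + $2,610.00) = 0.066216

6.62%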